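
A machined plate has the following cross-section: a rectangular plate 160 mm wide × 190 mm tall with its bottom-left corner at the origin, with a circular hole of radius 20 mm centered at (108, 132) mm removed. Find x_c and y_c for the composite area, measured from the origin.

plate: A = 160 × 190 = 30400.00, centroid at (80.00, 95.00).
hole: A = −π·20² = -1256.64, centroid at (108.00, 132.00).
ΣA = 29143.36 mm², ΣAx_c = 2296283.20 mm³, ΣAy_c = 2722123.91 mm³.
x_c = 2296283.20/29143.36 = 78.79 mm; y_c = 2722123.91/29143.36 = 93.40 mm.

x_c = 78.79 mm, y_c = 93.40 mm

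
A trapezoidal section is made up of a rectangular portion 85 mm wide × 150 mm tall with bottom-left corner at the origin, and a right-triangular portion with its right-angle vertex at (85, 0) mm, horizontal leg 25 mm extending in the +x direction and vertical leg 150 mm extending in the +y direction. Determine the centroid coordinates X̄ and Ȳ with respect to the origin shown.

X̄ = 49.02 mm, Ȳ = 71.79 mm

Part | A | x̄ᵢ | ȳᵢ | A·x̄ᵢ | A·ȳᵢ
rectangular portion | 12750.00 | 42.50 | 75.00 | 541875.00 | 956250.00
triangular portion | 1875.00 | 93.33 | 50.00 | 175000.00 | 93750.00
Σ | 14625.00 |  |  | 716875.00 | 1050000.00
X̄ = 716875.00 / 14625.00 = 49.02 mm
Ȳ = 1050000.00 / 14625.00 = 71.79 mm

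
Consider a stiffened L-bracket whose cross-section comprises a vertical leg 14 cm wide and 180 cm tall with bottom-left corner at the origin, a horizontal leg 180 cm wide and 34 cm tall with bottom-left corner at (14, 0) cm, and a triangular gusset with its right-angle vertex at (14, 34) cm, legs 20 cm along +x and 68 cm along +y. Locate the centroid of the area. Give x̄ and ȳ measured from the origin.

Part | A | x̄ᵢ | ȳᵢ | A·x̄ᵢ | A·ȳᵢ
vertical leg | 2520.00 | 7.00 | 90.00 | 17640.00 | 226800.00
horizontal leg | 6120.00 | 104.00 | 17.00 | 636480.00 | 104040.00
gusset | 680.00 | 20.67 | 56.67 | 14053.33 | 38533.33
Σ | 9320.00 |  |  | 668173.33 | 369373.33
x̄ = 668173.33 / 9320.00 = 71.69 cm
ȳ = 369373.33 / 9320.00 = 39.63 cm

x̄ = 71.69 cm, ȳ = 39.63 cm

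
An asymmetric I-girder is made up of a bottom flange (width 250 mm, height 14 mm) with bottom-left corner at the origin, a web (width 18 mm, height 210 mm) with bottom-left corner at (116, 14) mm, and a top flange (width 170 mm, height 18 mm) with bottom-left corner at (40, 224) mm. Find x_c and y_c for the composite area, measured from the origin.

x_c = 125.00 mm, y_c = 114.83 mm

bottom flange: A = 250 × 14 = 3500.00, centroid at (125.00, 7.00).
web: A = 18 × 210 = 3780.00, centroid at (125.00, 119.00).
top flange: A = 170 × 18 = 3060.00, centroid at (125.00, 233.00).
ΣA = 10340.00 mm², ΣAx_c = 1292500.00 mm³, ΣAy_c = 1187300.00 mm³.
x_c = 1292500.00/10340.00 = 125.00 mm; y_c = 1187300.00/10340.00 = 114.83 mm.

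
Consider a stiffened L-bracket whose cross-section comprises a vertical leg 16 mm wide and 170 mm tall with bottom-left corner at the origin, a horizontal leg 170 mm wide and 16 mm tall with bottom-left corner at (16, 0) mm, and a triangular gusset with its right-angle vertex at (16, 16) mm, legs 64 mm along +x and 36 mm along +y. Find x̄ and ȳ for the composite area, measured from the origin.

x̄ = 51.50 mm, ȳ = 43.27 mm

vertical leg: A = 16 × 170 = 2720.00, centroid at (8.00, 85.00).
horizontal leg: A = 170 × 16 = 2720.00, centroid at (101.00, 8.00).
gusset: A = ½·64·36 = 1152.00, centroid at (37.33, 28.00).
ΣA = 6592.00 mm², ΣAx̄ = 339488.00 mm³, ΣAȳ = 285216.00 mm³.
x̄ = 339488.00/6592.00 = 51.50 mm; ȳ = 285216.00/6592.00 = 43.27 mm.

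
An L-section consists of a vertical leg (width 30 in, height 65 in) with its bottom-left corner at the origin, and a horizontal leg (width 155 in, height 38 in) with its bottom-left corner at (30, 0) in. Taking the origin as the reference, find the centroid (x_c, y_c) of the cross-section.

x_c = 84.49 in, y_c = 22.36 in

Part | A | x̄ᵢ | ȳᵢ | A·x̄ᵢ | A·ȳᵢ
vertical leg | 1950.00 | 15.00 | 32.50 | 29250.00 | 63375.00
horizontal leg | 5890.00 | 107.50 | 19.00 | 633175.00 | 111910.00
Σ | 7840.00 |  |  | 662425.00 | 175285.00
x_c = 662425.00 / 7840.00 = 84.49 in
y_c = 175285.00 / 7840.00 = 22.36 in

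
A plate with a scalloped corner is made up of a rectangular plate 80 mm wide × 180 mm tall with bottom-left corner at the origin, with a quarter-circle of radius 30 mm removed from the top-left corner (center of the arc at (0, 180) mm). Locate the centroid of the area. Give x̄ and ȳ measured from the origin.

x̄ = 41.41 mm, ȳ = 86.01 mm

plate: A = 80 × 180 = 14400.00, centroid at (40.00, 90.00).
removed quarter-circle: A = −¼π·30² = -706.86, centroid at (12.73, 167.27).
ΣA = 13693.14 mm²
ΣAx̄ = (14400.00)(40.00) + (-706.86)(12.73) = 567000.00 mm³
ΣAȳ = (14400.00)(90.00) + (-706.86)(167.27) = 1177765.50 mm³
x̄ = 567000.00 / 13693.14 = 41.41 mm
ȳ = 1177765.50 / 13693.14 = 86.01 mm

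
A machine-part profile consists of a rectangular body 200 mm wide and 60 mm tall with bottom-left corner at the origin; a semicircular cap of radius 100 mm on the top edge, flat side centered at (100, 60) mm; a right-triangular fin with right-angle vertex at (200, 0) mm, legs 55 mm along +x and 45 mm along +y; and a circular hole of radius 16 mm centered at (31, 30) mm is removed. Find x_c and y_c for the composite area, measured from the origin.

x_c = 107.18 mm, y_c = 69.78 mm

Part | A | x̄ᵢ | ȳᵢ | A·x̄ᵢ | A·ȳᵢ
rectangular body | 12000.00 | 100.00 | 30.00 | 1200000.00 | 360000.00
semicircular top | 15707.96 | 100.00 | 102.44 | 1570796.33 | 1609144.46
triangular fin | 1237.50 | 218.33 | 15.00 | 270187.50 | 18562.50
hole | -804.25 | 31.00 | 30.00 | -24931.68 | -24127.43
Σ | 28141.22 |  |  | 3016052.15 | 1963579.53
x_c = 3016052.15 / 28141.22 = 107.18 mm
y_c = 1963579.53 / 28141.22 = 69.78 mm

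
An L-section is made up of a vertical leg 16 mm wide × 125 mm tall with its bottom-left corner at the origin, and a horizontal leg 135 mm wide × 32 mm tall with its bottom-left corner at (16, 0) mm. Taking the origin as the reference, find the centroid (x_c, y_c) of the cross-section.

x_c = 59.61 mm, y_c = 30.72 mm

Part | A | x̄ᵢ | ȳᵢ | A·x̄ᵢ | A·ȳᵢ
vertical leg | 2000.00 | 8.00 | 62.50 | 16000.00 | 125000.00
horizontal leg | 4320.00 | 83.50 | 16.00 | 360720.00 | 69120.00
Σ | 6320.00 |  |  | 376720.00 | 194120.00
x_c = 376720.00 / 6320.00 = 59.61 mm
y_c = 194120.00 / 6320.00 = 30.72 mm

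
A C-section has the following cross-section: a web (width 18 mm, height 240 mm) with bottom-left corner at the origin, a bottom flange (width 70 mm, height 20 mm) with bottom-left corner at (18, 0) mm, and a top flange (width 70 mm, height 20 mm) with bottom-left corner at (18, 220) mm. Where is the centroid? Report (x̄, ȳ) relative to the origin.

Part | A | x̄ᵢ | ȳᵢ | A·x̄ᵢ | A·ȳᵢ
web | 4320.00 | 9.00 | 120.00 | 38880.00 | 518400.00
bottom flange | 1400.00 | 53.00 | 10.00 | 74200.00 | 14000.00
top flange | 1400.00 | 53.00 | 230.00 | 74200.00 | 322000.00
Σ | 7120.00 |  |  | 187280.00 | 854400.00
x̄ = 187280.00 / 7120.00 = 26.30 mm
ȳ = 854400.00 / 7120.00 = 120.00 mm

x̄ = 26.30 mm, ȳ = 120.00 mm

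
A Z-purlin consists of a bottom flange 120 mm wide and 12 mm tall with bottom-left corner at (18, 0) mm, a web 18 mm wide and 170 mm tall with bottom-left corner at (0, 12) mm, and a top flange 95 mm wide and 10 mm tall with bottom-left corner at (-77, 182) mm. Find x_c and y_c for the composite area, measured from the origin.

x_c = 20.52 mm, y_c = 88.64 mm

bottom flange: A = 120 × 12 = 1440.00, centroid at (78.00, 6.00).
web: A = 18 × 170 = 3060.00, centroid at (9.00, 97.00).
top flange: A = 95 × 10 = 950.00, centroid at (-29.50, 187.00).
ΣA = 5450.00 mm², ΣAx_c = 111835.00 mm³, ΣAy_c = 483110.00 mm³.
x_c = 111835.00/5450.00 = 20.52 mm; y_c = 483110.00/5450.00 = 88.64 mm.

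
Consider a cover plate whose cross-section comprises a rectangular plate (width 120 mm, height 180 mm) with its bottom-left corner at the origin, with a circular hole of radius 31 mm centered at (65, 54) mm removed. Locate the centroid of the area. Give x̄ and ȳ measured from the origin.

plate: A = 120 × 180 = 21600.00, centroid at (60.00, 90.00).
hole: A = −π·31² = -3019.07, centroid at (65.00, 54.00).
ΣA = 18580.93 mm², ΣAx̄ = 1099760.41 mm³, ΣAȳ = 1780970.19 mm³.
x̄ = 1099760.41/18580.93 = 59.19 mm; ȳ = 1780970.19/18580.93 = 95.85 mm.

x̄ = 59.19 mm, ȳ = 95.85 mm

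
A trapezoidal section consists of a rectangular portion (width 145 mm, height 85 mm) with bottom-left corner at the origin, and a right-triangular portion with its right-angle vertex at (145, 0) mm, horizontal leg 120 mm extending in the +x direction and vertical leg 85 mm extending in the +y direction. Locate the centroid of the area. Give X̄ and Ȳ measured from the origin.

X̄ = 105.43 mm, Ȳ = 38.35 mm

rectangular portion: A = 145 × 85 = 12325.00, centroid at (72.50, 42.50).
triangular portion: A = ½·120·85 = 5100.00, centroid at (185.00, 28.33).
ΣA = 17425.00 mm², ΣAX̄ = 1837062.50 mm³, ΣAȲ = 668312.50 mm³.
X̄ = 1837062.50/17425.00 = 105.43 mm; Ȳ = 668312.50/17425.00 = 38.35 mm.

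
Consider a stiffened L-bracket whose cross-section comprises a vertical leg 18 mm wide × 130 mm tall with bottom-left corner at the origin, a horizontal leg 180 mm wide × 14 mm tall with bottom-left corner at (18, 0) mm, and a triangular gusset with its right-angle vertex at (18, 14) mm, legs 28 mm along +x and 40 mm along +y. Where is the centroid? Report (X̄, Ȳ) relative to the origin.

X̄ = 56.92 mm, Ȳ = 34.14 mm

Part | A | x̄ᵢ | ȳᵢ | A·x̄ᵢ | A·ȳᵢ
vertical leg | 2340.00 | 9.00 | 65.00 | 21060.00 | 152100.00
horizontal leg | 2520.00 | 108.00 | 7.00 | 272160.00 | 17640.00
gusset | 560.00 | 27.33 | 27.33 | 15306.67 | 15306.67
Σ | 5420.00 |  |  | 308526.67 | 185046.67
X̄ = 308526.67 / 5420.00 = 56.92 mm
Ȳ = 185046.67 / 5420.00 = 34.14 mm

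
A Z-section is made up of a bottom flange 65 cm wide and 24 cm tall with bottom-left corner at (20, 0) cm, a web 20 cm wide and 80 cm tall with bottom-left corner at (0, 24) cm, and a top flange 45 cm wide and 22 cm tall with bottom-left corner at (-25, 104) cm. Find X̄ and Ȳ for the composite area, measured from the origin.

X̄ = 22.99 cm, Ȳ = 56.62 cm

Part | A | x̄ᵢ | ȳᵢ | A·x̄ᵢ | A·ȳᵢ
bottom flange | 1560.00 | 52.50 | 12.00 | 81900.00 | 18720.00
web | 1600.00 | 10.00 | 64.00 | 16000.00 | 102400.00
top flange | 990.00 | -2.50 | 115.00 | -2475.00 | 113850.00
Σ | 4150.00 |  |  | 95425.00 | 234970.00
X̄ = 95425.00 / 4150.00 = 22.99 cm
Ȳ = 234970.00 / 4150.00 = 56.62 cm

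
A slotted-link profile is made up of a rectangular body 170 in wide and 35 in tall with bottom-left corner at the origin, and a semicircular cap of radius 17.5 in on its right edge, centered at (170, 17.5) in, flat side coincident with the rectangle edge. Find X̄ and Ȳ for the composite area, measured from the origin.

rectangular body: A = 170 × 35 = 5950.00, centroid at (85.00, 17.50).
semicircular end: A = ½π·17.5² = 481.06, centroid at (177.43, 17.50).
ΣA = 6431.06 in²
ΣAX̄ = (5950.00)(85.00) + (481.06)(177.43) = 591102.50 in³
ΣAȲ = (5950.00)(17.50) + (481.06)(17.50) = 112543.49 in³
X̄ = 591102.50 / 6431.06 = 91.91 in
Ȳ = 112543.49 / 6431.06 = 17.50 in

X̄ = 91.91 in, Ȳ = 17.50 in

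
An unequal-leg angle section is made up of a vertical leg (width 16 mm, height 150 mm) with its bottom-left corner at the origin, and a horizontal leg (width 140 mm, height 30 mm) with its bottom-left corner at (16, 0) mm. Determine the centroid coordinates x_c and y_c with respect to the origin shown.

x_c = 57.64 mm, y_c = 36.82 mm

Part | A | x̄ᵢ | ȳᵢ | A·x̄ᵢ | A·ȳᵢ
vertical leg | 2400.00 | 8.00 | 75.00 | 19200.00 | 180000.00
horizontal leg | 4200.00 | 86.00 | 15.00 | 361200.00 | 63000.00
Σ | 6600.00 |  |  | 380400.00 | 243000.00
x_c = 380400.00 / 6600.00 = 57.64 mm
y_c = 243000.00 / 6600.00 = 36.82 mm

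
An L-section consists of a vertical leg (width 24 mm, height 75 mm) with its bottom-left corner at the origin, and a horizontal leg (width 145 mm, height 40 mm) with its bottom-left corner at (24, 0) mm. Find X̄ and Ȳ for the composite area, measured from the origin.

Part | A | x̄ᵢ | ȳᵢ | A·x̄ᵢ | A·ȳᵢ
vertical leg | 1800.00 | 12.00 | 37.50 | 21600.00 | 67500.00
horizontal leg | 5800.00 | 96.50 | 20.00 | 559700.00 | 116000.00
Σ | 7600.00 |  |  | 581300.00 | 183500.00
X̄ = 581300.00 / 7600.00 = 76.49 mm
Ȳ = 183500.00 / 7600.00 = 24.14 mm

X̄ = 76.49 mm, Ȳ = 24.14 mm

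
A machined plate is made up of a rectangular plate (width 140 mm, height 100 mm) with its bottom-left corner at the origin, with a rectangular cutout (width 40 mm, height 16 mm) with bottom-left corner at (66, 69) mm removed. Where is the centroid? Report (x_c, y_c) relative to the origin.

x_c = 69.23 mm, y_c = 48.71 mm

plate: A = 140 × 100 = 14000.00, centroid at (70.00, 50.00).
hole: A = −(40 × 16) = -640.00, centroid at (86.00, 77.00).
ΣA = 13360.00 mm²
ΣAx_c = (14000.00)(70.00) + (-640.00)(86.00) = 924960.00 mm³
ΣAy_c = (14000.00)(50.00) + (-640.00)(77.00) = 650720.00 mm³
x_c = 924960.00 / 13360.00 = 69.23 mm
y_c = 650720.00 / 13360.00 = 48.71 mm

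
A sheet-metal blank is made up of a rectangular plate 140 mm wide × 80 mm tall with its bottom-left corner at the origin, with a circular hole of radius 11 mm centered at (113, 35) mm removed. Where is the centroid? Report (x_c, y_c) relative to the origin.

plate: A = 140 × 80 = 11200.00, centroid at (70.00, 40.00).
hole: A = −π·11² = -380.13, centroid at (113.00, 35.00).
ΣA = 10819.87 mm², ΣAx_c = 741045.00 mm³, ΣAy_c = 434695.36 mm³.
x_c = 741045.00/10819.87 = 68.49 mm; y_c = 434695.36/10819.87 = 40.18 mm.

x_c = 68.49 mm, y_c = 40.18 mm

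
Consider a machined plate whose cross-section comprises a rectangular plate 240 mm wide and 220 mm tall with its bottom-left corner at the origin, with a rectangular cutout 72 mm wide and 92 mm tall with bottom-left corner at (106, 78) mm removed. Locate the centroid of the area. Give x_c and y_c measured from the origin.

x_c = 116.84 mm, y_c = 107.99 mm

plate: A = 240 × 220 = 52800.00, centroid at (120.00, 110.00).
hole: A = −(72 × 92) = -6624.00, centroid at (142.00, 124.00).
ΣA = 46176.00 mm²
ΣAx_c = (52800.00)(120.00) + (-6624.00)(142.00) = 5395392.00 mm³
ΣAy_c = (52800.00)(110.00) + (-6624.00)(124.00) = 4986624.00 mm³
x_c = 5395392.00 / 46176.00 = 116.84 mm
y_c = 4986624.00 / 46176.00 = 107.99 mm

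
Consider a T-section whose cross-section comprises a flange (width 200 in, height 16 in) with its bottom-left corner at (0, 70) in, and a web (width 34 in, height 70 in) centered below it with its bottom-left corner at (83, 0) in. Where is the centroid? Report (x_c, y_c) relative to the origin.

x_c = 100.00 in, y_c = 59.66 in

web: A = 34 × 70 = 2380.00, centroid at (100.00, 35.00).
flange: A = 200 × 16 = 3200.00, centroid at (100.00, 78.00).
ΣA = 5580.00 in², ΣAx_c = 558000.00 in³, ΣAy_c = 332900.00 in³.
x_c = 558000.00/5580.00 = 100.00 in; y_c = 332900.00/5580.00 = 59.66 in.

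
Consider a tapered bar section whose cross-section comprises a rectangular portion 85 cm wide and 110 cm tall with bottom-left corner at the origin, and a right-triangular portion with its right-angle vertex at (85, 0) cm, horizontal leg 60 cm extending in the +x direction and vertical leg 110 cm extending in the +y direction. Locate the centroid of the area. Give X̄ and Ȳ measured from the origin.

X̄ = 58.80 cm, Ȳ = 50.22 cm

Part | A | x̄ᵢ | ȳᵢ | A·x̄ᵢ | A·ȳᵢ
rectangular portion | 9350.00 | 42.50 | 55.00 | 397375.00 | 514250.00
triangular portion | 3300.00 | 105.00 | 36.67 | 346500.00 | 121000.00
Σ | 12650.00 |  |  | 743875.00 | 635250.00
X̄ = 743875.00 / 12650.00 = 58.80 cm
Ȳ = 635250.00 / 12650.00 = 50.22 cm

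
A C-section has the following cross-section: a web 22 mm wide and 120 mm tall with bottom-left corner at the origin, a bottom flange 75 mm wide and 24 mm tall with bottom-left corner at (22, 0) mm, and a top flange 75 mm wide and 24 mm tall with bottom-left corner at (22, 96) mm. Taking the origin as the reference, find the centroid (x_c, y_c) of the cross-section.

Part | A | x̄ᵢ | ȳᵢ | A·x̄ᵢ | A·ȳᵢ
web | 2640.00 | 11.00 | 60.00 | 29040.00 | 158400.00
bottom flange | 1800.00 | 59.50 | 12.00 | 107100.00 | 21600.00
top flange | 1800.00 | 59.50 | 108.00 | 107100.00 | 194400.00
Σ | 6240.00 |  |  | 243240.00 | 374400.00
x_c = 243240.00 / 6240.00 = 38.98 mm
y_c = 374400.00 / 6240.00 = 60.00 mm

x_c = 38.98 mm, y_c = 60.00 mm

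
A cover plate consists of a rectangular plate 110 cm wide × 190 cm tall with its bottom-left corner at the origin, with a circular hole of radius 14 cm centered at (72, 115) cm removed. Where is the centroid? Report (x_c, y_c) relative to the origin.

x_c = 54.48 cm, y_c = 94.39 cm

plate: A = 110 × 190 = 20900.00, centroid at (55.00, 95.00).
hole: A = −π·14² = -615.75, centroid at (72.00, 115.00).
ΣA = 20284.25 cm²
ΣAx_c = (20900.00)(55.00) + (-615.75)(72.00) = 1105165.84 cm³
ΣAy_c = (20900.00)(95.00) + (-615.75)(115.00) = 1914688.50 cm³
x_c = 1105165.84 / 20284.25 = 54.48 cm
y_c = 1914688.50 / 20284.25 = 94.39 cm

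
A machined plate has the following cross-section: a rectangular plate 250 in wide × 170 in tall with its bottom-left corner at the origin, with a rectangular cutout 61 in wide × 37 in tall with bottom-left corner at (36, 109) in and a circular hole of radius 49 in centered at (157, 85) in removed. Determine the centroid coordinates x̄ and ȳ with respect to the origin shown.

plate: A = 250 × 170 = 42500.00, centroid at (125.00, 85.00).
hole 1: A = −(61 × 37) = -2257.00, centroid at (66.50, 127.50).
hole 2: A = −π·49² = -7542.96, centroid at (157.00, 85.00).
ΣA = 32700.04 in², ΣAx̄ = 3978164.16 in³, ΣAȳ = 2683580.56 in³.
x̄ = 3978164.16/32700.04 = 121.66 in; ȳ = 2683580.56/32700.04 = 82.07 in.

x̄ = 121.66 in, ȳ = 82.07 in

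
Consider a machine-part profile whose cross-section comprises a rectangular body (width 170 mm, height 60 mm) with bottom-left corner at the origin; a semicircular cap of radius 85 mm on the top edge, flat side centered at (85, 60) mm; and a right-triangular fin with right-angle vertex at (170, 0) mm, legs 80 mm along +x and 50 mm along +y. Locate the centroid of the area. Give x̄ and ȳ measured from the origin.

x̄ = 94.48 mm, ȳ = 60.71 mm

rectangular body: A = 170 × 60 = 10200.00, centroid at (85.00, 30.00).
semicircular top: A = ½π·85² = 11349.00, centroid at (85.00, 96.08).
triangular fin: A = ½·80·50 = 2000.00, centroid at (196.67, 16.67).
ΣA = 23549.00 mm²
ΣAx̄ = (10200.00)(85.00) + (11349.00)(85.00) + (2000.00)(196.67) = 2224998.63 mm³
ΣAȳ = (10200.00)(30.00) + (11349.00)(96.08) + (2000.00)(16.67) = 1429690.21 mm³
x̄ = 2224998.63 / 23549.00 = 94.48 mm
ȳ = 1429690.21 / 23549.00 = 60.71 mm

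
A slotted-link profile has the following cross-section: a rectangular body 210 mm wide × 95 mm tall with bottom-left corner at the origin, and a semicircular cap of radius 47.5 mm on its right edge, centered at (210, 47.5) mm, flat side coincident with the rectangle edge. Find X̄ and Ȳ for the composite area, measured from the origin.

X̄ = 123.88 mm, Ȳ = 47.50 mm

rectangular body: A = 210 × 95 = 19950.00, centroid at (105.00, 47.50).
semicircular end: A = ½π·47.5² = 3544.11, centroid at (230.16, 47.50).
ΣA = 23494.11 mm², ΣAX̄ = 2910460.85 mm³, ΣAȲ = 1115970.19 mm³.
X̄ = 2910460.85/23494.11 = 123.88 mm; Ȳ = 1115970.19/23494.11 = 47.50 mm.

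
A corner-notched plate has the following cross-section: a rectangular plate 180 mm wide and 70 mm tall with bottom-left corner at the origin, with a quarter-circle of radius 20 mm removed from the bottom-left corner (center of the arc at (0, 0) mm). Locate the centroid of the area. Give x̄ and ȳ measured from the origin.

x̄ = 92.08 mm, ȳ = 35.68 mm

Part | A | x̄ᵢ | ȳᵢ | A·x̄ᵢ | A·ȳᵢ
plate | 12600.00 | 90.00 | 35.00 | 1134000.00 | 441000.00
removed quarter-circle | -314.16 | 8.49 | 8.49 | -2666.67 | -2666.67
Σ | 12285.84 |  |  | 1131333.33 | 438333.33
x̄ = 1131333.33 / 12285.84 = 92.08 mm
ȳ = 438333.33 / 12285.84 = 35.68 mm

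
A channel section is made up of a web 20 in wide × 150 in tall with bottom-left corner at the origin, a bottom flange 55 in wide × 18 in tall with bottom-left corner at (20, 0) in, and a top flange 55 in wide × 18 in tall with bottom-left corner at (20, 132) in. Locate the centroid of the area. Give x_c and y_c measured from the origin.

Part | A | x̄ᵢ | ȳᵢ | A·x̄ᵢ | A·ȳᵢ
web | 3000.00 | 10.00 | 75.00 | 30000.00 | 225000.00
bottom flange | 990.00 | 47.50 | 9.00 | 47025.00 | 8910.00
top flange | 990.00 | 47.50 | 141.00 | 47025.00 | 139590.00
Σ | 4980.00 |  |  | 124050.00 | 373500.00
x_c = 124050.00 / 4980.00 = 24.91 in
y_c = 373500.00 / 4980.00 = 75.00 in

x_c = 24.91 in, y_c = 75.00 in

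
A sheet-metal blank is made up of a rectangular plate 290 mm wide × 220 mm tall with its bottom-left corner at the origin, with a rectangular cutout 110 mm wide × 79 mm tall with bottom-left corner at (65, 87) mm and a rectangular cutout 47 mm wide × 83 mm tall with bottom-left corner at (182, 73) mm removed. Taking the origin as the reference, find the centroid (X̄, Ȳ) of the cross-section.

plate: A = 290 × 220 = 63800.00, centroid at (145.00, 110.00).
hole 1: A = −(110 × 79) = -8690.00, centroid at (120.00, 126.50).
hole 2: A = −(47 × 83) = -3901.00, centroid at (205.50, 114.50).
ΣA = 51209.00 mm², ΣAX̄ = 7406544.50 mm³, ΣAȲ = 5472050.50 mm³.
X̄ = 7406544.50/51209.00 = 144.63 mm; Ȳ = 5472050.50/51209.00 = 106.86 mm.

X̄ = 144.63 mm, Ȳ = 106.86 mm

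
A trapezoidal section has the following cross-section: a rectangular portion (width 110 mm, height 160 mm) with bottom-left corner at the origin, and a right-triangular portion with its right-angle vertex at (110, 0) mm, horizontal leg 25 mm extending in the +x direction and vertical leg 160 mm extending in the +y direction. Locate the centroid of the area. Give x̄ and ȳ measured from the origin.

rectangular portion: A = 110 × 160 = 17600.00, centroid at (55.00, 80.00).
triangular portion: A = ½·25·160 = 2000.00, centroid at (118.33, 53.33).
ΣA = 19600.00 mm², ΣAx̄ = 1204666.67 mm³, ΣAȳ = 1514666.67 mm³.
x̄ = 1204666.67/19600.00 = 61.46 mm; ȳ = 1514666.67/19600.00 = 77.28 mm.

x̄ = 61.46 mm, ȳ = 77.28 mm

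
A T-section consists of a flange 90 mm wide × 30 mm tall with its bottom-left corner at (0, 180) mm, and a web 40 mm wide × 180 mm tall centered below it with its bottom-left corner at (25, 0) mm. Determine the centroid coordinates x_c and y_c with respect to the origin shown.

x_c = 45.00 mm, y_c = 118.64 mm

Part | A | x̄ᵢ | ȳᵢ | A·x̄ᵢ | A·ȳᵢ
web | 7200.00 | 45.00 | 90.00 | 324000.00 | 648000.00
flange | 2700.00 | 45.00 | 195.00 | 121500.00 | 526500.00
Σ | 9900.00 |  |  | 445500.00 | 1174500.00
x_c = 445500.00 / 9900.00 = 45.00 mm
y_c = 1174500.00 / 9900.00 = 118.64 mm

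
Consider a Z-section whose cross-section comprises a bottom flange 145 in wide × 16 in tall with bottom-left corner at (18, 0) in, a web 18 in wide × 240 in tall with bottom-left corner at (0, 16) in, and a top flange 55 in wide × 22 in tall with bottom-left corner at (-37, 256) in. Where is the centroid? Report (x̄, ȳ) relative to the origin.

x̄ = 30.24 in, ȳ = 118.36 in

bottom flange: A = 145 × 16 = 2320.00, centroid at (90.50, 8.00).
web: A = 18 × 240 = 4320.00, centroid at (9.00, 136.00).
top flange: A = 55 × 22 = 1210.00, centroid at (-9.50, 267.00).
ΣA = 7850.00 in², ΣAx̄ = 237345.00 in³, ΣAȳ = 929150.00 in³.
x̄ = 237345.00/7850.00 = 30.24 in; ȳ = 929150.00/7850.00 = 118.36 in.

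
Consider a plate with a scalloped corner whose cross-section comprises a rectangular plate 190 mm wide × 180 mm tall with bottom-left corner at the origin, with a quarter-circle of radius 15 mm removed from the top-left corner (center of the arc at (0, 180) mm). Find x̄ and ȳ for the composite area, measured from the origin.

x̄ = 95.46 mm, ȳ = 89.57 mm

Part | A | x̄ᵢ | ȳᵢ | A·x̄ᵢ | A·ȳᵢ
plate | 34200.00 | 95.00 | 90.00 | 3249000.00 | 3078000.00
removed quarter-circle | -176.71 | 6.37 | 173.63 | -1125.00 | -30683.63
Σ | 34023.29 |  |  | 3247875.00 | 3047316.37
x̄ = 3247875.00 / 34023.29 = 95.46 mm
ȳ = 3047316.37 / 34023.29 = 89.57 mm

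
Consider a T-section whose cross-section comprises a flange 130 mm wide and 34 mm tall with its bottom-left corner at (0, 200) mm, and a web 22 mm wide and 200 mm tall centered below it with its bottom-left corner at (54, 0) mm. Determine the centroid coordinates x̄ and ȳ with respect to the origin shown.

Part | A | x̄ᵢ | ȳᵢ | A·x̄ᵢ | A·ȳᵢ
web | 4400.00 | 65.00 | 100.00 | 286000.00 | 440000.00
flange | 4420.00 | 65.00 | 217.00 | 287300.00 | 959140.00
Σ | 8820.00 |  |  | 573300.00 | 1399140.00
x̄ = 573300.00 / 8820.00 = 65.00 mm
ȳ = 1399140.00 / 8820.00 = 158.63 mm

x̄ = 65.00 mm, ȳ = 158.63 mm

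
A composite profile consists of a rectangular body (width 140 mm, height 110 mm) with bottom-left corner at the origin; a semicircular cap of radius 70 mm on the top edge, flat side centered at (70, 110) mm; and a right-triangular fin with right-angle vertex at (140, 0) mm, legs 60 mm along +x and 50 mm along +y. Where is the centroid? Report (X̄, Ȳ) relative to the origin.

Part | A | x̄ᵢ | ȳᵢ | A·x̄ᵢ | A·ȳᵢ
rectangular body | 15400.00 | 70.00 | 55.00 | 1078000.00 | 847000.00
semicircular top | 7696.90 | 70.00 | 139.71 | 538783.14 | 1075325.89
triangular fin | 1500.00 | 160.00 | 16.67 | 240000.00 | 25000.00
Σ | 24596.90 |  |  | 1856783.14 | 1947325.89
X̄ = 1856783.14 / 24596.90 = 75.49 mm
Ȳ = 1947325.89 / 24596.90 = 79.17 mm

X̄ = 75.49 mm, Ȳ = 79.17 mm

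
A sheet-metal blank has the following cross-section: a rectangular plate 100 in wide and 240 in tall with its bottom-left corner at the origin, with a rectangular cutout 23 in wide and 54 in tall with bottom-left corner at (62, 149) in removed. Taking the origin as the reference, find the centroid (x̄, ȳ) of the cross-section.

Part | A | x̄ᵢ | ȳᵢ | A·x̄ᵢ | A·ȳᵢ
plate | 24000.00 | 50.00 | 120.00 | 1200000.00 | 2880000.00
hole | -1242.00 | 73.50 | 176.00 | -91287.00 | -218592.00
Σ | 22758.00 |  |  | 1108713.00 | 2661408.00
x̄ = 1108713.00 / 22758.00 = 48.72 in
ȳ = 2661408.00 / 22758.00 = 116.94 in

x̄ = 48.72 in, ȳ = 116.94 in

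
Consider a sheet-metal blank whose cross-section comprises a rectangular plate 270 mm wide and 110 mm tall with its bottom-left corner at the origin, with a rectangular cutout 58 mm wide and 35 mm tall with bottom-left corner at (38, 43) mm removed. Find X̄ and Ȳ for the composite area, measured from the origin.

plate: A = 270 × 110 = 29700.00, centroid at (135.00, 55.00).
hole: A = −(58 × 35) = -2030.00, centroid at (67.00, 60.50).
ΣA = 27670.00 mm²
ΣAX̄ = (29700.00)(135.00) + (-2030.00)(67.00) = 3873490.00 mm³
ΣAȲ = (29700.00)(55.00) + (-2030.00)(60.50) = 1510685.00 mm³
X̄ = 3873490.00 / 27670.00 = 139.99 mm
Ȳ = 1510685.00 / 27670.00 = 54.60 mm

X̄ = 139.99 mm, Ȳ = 54.60 mm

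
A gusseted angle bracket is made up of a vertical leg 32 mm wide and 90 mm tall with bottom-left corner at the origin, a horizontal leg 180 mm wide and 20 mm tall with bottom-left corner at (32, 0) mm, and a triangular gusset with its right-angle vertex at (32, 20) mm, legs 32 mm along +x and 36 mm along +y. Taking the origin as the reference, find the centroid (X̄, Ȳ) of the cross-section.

X̄ = 72.26 mm, Ȳ = 26.08 mm

Part | A | x̄ᵢ | ȳᵢ | A·x̄ᵢ | A·ȳᵢ
vertical leg | 2880.00 | 16.00 | 45.00 | 46080.00 | 129600.00
horizontal leg | 3600.00 | 122.00 | 10.00 | 439200.00 | 36000.00
gusset | 576.00 | 42.67 | 32.00 | 24576.00 | 18432.00
Σ | 7056.00 |  |  | 509856.00 | 184032.00
X̄ = 509856.00 / 7056.00 = 72.26 mm
Ȳ = 184032.00 / 7056.00 = 26.08 mm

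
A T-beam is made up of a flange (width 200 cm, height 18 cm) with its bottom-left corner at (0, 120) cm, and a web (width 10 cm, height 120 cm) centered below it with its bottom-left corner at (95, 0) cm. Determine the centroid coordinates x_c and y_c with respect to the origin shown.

web: A = 10 × 120 = 1200.00, centroid at (100.00, 60.00).
flange: A = 200 × 18 = 3600.00, centroid at (100.00, 129.00).
ΣA = 4800.00 cm², ΣAx_c = 480000.00 cm³, ΣAy_c = 536400.00 cm³.
x_c = 480000.00/4800.00 = 100.00 cm; y_c = 536400.00/4800.00 = 111.75 cm.

x_c = 100.00 cm, y_c = 111.75 cm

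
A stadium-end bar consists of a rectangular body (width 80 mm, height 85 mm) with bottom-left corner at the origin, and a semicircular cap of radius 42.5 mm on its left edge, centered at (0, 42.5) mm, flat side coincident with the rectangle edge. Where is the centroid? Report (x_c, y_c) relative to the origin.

x_c = 22.91 mm, y_c = 42.50 mm

rectangular body: A = 80 × 85 = 6800.00, centroid at (40.00, 42.50).
semicircular end: A = ½π·42.5² = 2837.25, centroid at (-18.04, 42.50).
ΣA = 9637.25 mm²
ΣAx_c = (6800.00)(40.00) + (2837.25)(-18.04) = 220822.92 mm³
ΣAy_c = (6800.00)(42.50) + (2837.25)(42.50) = 409583.16 mm³
x_c = 220822.92 / 9637.25 = 22.91 mm
y_c = 409583.16 / 9637.25 = 42.50 mm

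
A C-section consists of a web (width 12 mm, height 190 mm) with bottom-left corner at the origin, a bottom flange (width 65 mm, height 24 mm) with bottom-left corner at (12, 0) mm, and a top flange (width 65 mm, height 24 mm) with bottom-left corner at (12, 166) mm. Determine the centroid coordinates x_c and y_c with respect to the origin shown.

web: A = 12 × 190 = 2280.00, centroid at (6.00, 95.00).
bottom flange: A = 65 × 24 = 1560.00, centroid at (44.50, 12.00).
top flange: A = 65 × 24 = 1560.00, centroid at (44.50, 178.00).
ΣA = 5400.00 mm², ΣAx_c = 152520.00 mm³, ΣAy_c = 513000.00 mm³.
x_c = 152520.00/5400.00 = 28.24 mm; y_c = 513000.00/5400.00 = 95.00 mm.

x_c = 28.24 mm, y_c = 95.00 mm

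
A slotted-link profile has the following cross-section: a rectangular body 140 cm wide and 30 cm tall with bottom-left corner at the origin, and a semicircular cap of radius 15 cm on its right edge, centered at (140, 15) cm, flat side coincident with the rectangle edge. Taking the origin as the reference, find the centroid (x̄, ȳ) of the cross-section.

x̄ = 75.93 cm, ȳ = 15.00 cm

rectangular body: A = 140 × 30 = 4200.00, centroid at (70.00, 15.00).
semicircular end: A = ½π·15² = 353.43, centroid at (146.37, 15.00).
ΣA = 4553.43 cm², ΣAx̄ = 345730.08 cm³, ΣAȳ = 68301.44 cm³.
x̄ = 345730.08/4553.43 = 75.93 cm; ȳ = 68301.44/4553.43 = 15.00 cm.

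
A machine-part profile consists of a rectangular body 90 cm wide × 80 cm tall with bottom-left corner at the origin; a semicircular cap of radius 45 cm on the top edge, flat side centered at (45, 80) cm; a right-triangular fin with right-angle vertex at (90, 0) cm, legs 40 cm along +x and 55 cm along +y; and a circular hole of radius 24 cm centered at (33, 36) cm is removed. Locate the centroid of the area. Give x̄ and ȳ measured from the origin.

x̄ = 53.88 cm, ȳ = 57.72 cm

rectangular body: A = 90 × 80 = 7200.00, centroid at (45.00, 40.00).
semicircular top: A = ½π·45² = 3180.86, centroid at (45.00, 99.10).
triangular fin: A = ½·40·55 = 1100.00, centroid at (103.33, 18.33).
hole: A = −π·24² = -1809.56, centroid at (33.00, 36.00).
ΣA = 9671.31 cm², ΣAx̄ = 521090.09 cm³, ΣAȳ = 558241.61 cm³.
x̄ = 521090.09/9671.31 = 53.88 cm; ȳ = 558241.61/9671.31 = 57.72 cm.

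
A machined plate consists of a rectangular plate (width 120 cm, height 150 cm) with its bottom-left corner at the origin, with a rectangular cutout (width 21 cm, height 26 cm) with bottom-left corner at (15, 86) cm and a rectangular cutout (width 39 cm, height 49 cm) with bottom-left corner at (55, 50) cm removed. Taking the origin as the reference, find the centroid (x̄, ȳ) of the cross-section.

x̄ = 59.43 cm, ȳ = 74.22 cm

plate: A = 120 × 150 = 18000.00, centroid at (60.00, 75.00).
hole 1: A = −(21 × 26) = -546.00, centroid at (25.50, 99.00).
hole 2: A = −(39 × 49) = -1911.00, centroid at (74.50, 74.50).
ΣA = 15543.00 cm²
ΣAx̄ = (18000.00)(60.00) + (-546.00)(25.50) + (-1911.00)(74.50) = 923707.50 cm³
ΣAȳ = (18000.00)(75.00) + (-546.00)(99.00) + (-1911.00)(74.50) = 1153576.50 cm³
x̄ = 923707.50 / 15543.00 = 59.43 cm
ȳ = 1153576.50 / 15543.00 = 74.22 cm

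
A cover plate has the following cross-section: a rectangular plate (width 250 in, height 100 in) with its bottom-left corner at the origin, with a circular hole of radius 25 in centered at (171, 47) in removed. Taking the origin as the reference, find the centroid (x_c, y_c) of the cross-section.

plate: A = 250 × 100 = 25000.00, centroid at (125.00, 50.00).
hole: A = −π·25² = -1963.50, centroid at (171.00, 47.00).
ΣA = 23036.50 in²
ΣAx_c = (25000.00)(125.00) + (-1963.50)(171.00) = 2789242.29 in³
ΣAy_c = (25000.00)(50.00) + (-1963.50)(47.00) = 1157715.72 in³
x_c = 2789242.29 / 23036.50 = 121.08 in
y_c = 1157715.72 / 23036.50 = 50.26 in

x_c = 121.08 in, y_c = 50.26 in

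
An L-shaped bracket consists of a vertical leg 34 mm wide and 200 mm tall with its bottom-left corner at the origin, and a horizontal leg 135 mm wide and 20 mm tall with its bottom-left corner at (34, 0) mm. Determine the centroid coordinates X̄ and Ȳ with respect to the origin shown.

vertical leg: A = 34 × 200 = 6800.00, centroid at (17.00, 100.00).
horizontal leg: A = 135 × 20 = 2700.00, centroid at (101.50, 10.00).
ΣA = 9500.00 mm², ΣAX̄ = 389650.00 mm³, ΣAȲ = 707000.00 mm³.
X̄ = 389650.00/9500.00 = 41.02 mm; Ȳ = 707000.00/9500.00 = 74.42 mm.

X̄ = 41.02 mm, Ȳ = 74.42 mm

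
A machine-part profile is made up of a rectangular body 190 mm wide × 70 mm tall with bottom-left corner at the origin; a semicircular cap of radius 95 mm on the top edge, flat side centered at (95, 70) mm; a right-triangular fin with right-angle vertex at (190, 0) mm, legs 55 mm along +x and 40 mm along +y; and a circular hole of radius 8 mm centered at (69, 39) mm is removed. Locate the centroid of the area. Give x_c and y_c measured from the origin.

x_c = 99.58 mm, y_c = 71.76 mm

rectangular body: A = 190 × 70 = 13300.00, centroid at (95.00, 35.00).
semicircular top: A = ½π·95² = 14176.44, centroid at (95.00, 110.32).
triangular fin: A = ½·55·40 = 1100.00, centroid at (208.33, 13.33).
hole: A = −π·8² = -201.06, centroid at (69.00, 39.00).
ΣA = 28375.37 mm², ΣAx_c = 2825554.89 mm³, ΣAy_c = 2036259.16 mm³.
x_c = 2825554.89/28375.37 = 99.58 mm; y_c = 2036259.16/28375.37 = 71.76 mm.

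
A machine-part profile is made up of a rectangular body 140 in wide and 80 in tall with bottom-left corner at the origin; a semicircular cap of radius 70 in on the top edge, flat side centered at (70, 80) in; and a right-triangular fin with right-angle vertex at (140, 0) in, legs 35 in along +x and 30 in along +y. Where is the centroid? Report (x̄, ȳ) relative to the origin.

rectangular body: A = 140 × 80 = 11200.00, centroid at (70.00, 40.00).
semicircular top: A = ½π·70² = 7696.90, centroid at (70.00, 109.71).
triangular fin: A = ½·35·30 = 525.00, centroid at (151.67, 10.00).
ΣA = 19421.90 in², ΣAx̄ = 1402408.14 in³, ΣAȳ = 1297668.83 in³.
x̄ = 1402408.14/19421.90 = 72.21 in; ȳ = 1297668.83/19421.90 = 66.81 in.

x̄ = 72.21 in, ȳ = 66.81 in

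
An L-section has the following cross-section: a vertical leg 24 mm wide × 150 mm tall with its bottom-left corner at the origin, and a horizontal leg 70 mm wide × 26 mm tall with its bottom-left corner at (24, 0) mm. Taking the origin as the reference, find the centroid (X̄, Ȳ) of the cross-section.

Part | A | x̄ᵢ | ȳᵢ | A·x̄ᵢ | A·ȳᵢ
vertical leg | 3600.00 | 12.00 | 75.00 | 43200.00 | 270000.00
horizontal leg | 1820.00 | 59.00 | 13.00 | 107380.00 | 23660.00
Σ | 5420.00 |  |  | 150580.00 | 293660.00
X̄ = 150580.00 / 5420.00 = 27.78 mm
Ȳ = 293660.00 / 5420.00 = 54.18 mm

X̄ = 27.78 mm, Ȳ = 54.18 mm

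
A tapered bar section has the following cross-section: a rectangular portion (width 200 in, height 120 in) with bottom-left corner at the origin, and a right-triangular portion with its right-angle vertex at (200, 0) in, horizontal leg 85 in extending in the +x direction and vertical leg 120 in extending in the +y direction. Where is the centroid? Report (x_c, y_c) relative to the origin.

Part | A | x̄ᵢ | ȳᵢ | A·x̄ᵢ | A·ȳᵢ
rectangular portion | 24000.00 | 100.00 | 60.00 | 2400000.00 | 1440000.00
triangular portion | 5100.00 | 228.33 | 40.00 | 1164500.00 | 204000.00
Σ | 29100.00 |  |  | 3564500.00 | 1644000.00
x_c = 3564500.00 / 29100.00 = 122.49 in
y_c = 1644000.00 / 29100.00 = 56.49 in

x_c = 122.49 in, y_c = 56.49 in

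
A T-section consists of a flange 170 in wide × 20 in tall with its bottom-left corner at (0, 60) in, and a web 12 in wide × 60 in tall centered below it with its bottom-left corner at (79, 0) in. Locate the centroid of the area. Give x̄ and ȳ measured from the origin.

x̄ = 85.00 in, ȳ = 63.01 in

web: A = 12 × 60 = 720.00, centroid at (85.00, 30.00).
flange: A = 170 × 20 = 3400.00, centroid at (85.00, 70.00).
ΣA = 4120.00 in²
ΣAx̄ = (720.00)(85.00) + (3400.00)(85.00) = 350200.00 in³
ΣAȳ = (720.00)(30.00) + (3400.00)(70.00) = 259600.00 in³
x̄ = 350200.00 / 4120.00 = 85.00 in
ȳ = 259600.00 / 4120.00 = 63.01 in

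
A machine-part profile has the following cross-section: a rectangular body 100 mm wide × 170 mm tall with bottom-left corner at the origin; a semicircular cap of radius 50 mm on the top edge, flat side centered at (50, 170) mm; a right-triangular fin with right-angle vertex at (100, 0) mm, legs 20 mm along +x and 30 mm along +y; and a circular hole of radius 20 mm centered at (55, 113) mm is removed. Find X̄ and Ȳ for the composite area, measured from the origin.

Part | A | x̄ᵢ | ȳᵢ | A·x̄ᵢ | A·ȳᵢ
rectangular body | 17000.00 | 50.00 | 85.00 | 850000.00 | 1445000.00
semicircular top | 3926.99 | 50.00 | 191.22 | 196349.54 | 750921.77
triangular fin | 300.00 | 106.67 | 10.00 | 32000.00 | 3000.00
hole | -1256.64 | 55.00 | 113.00 | -69115.04 | -141999.99
Σ | 19970.35 |  |  | 1009234.50 | 2056921.78
X̄ = 1009234.50 / 19970.35 = 50.54 mm
Ȳ = 2056921.78 / 19970.35 = 103.00 mm

X̄ = 50.54 mm, Ȳ = 103.00 mm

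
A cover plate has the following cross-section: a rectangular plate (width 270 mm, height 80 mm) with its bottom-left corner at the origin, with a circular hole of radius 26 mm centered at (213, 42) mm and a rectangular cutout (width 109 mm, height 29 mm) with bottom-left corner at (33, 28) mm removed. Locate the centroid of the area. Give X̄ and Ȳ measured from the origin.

Part | A | x̄ᵢ | ȳᵢ | A·x̄ᵢ | A·ȳᵢ
plate | 21600.00 | 135.00 | 40.00 | 2916000.00 | 864000.00
hole 1 | -2123.72 | 213.00 | 42.00 | -452351.64 | -89196.10
hole 2 | -3161.00 | 87.50 | 42.50 | -276587.50 | -134342.50
Σ | 16315.28 |  |  | 2187060.86 | 640461.40
X̄ = 2187060.86 / 16315.28 = 134.05 mm
Ȳ = 640461.40 / 16315.28 = 39.26 mm

X̄ = 134.05 mm, Ȳ = 39.26 mm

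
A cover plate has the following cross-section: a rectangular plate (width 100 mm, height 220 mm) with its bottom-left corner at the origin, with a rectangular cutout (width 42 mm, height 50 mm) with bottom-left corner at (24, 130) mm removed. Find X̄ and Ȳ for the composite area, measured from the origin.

plate: A = 100 × 220 = 22000.00, centroid at (50.00, 110.00).
hole: A = −(42 × 50) = -2100.00, centroid at (45.00, 155.00).
ΣA = 19900.00 mm²
ΣAX̄ = (22000.00)(50.00) + (-2100.00)(45.00) = 1005500.00 mm³
ΣAȲ = (22000.00)(110.00) + (-2100.00)(155.00) = 2094500.00 mm³
X̄ = 1005500.00 / 19900.00 = 50.53 mm
Ȳ = 2094500.00 / 19900.00 = 105.25 mm

X̄ = 50.53 mm, Ȳ = 105.25 mm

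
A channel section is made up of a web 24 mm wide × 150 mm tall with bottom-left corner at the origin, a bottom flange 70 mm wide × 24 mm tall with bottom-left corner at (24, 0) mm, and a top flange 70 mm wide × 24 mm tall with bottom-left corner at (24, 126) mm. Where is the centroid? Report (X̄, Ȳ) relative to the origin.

X̄ = 34.69 mm, Ȳ = 75.00 mm

web: A = 24 × 150 = 3600.00, centroid at (12.00, 75.00).
bottom flange: A = 70 × 24 = 1680.00, centroid at (59.00, 12.00).
top flange: A = 70 × 24 = 1680.00, centroid at (59.00, 138.00).
ΣA = 6960.00 mm², ΣAX̄ = 241440.00 mm³, ΣAȲ = 522000.00 mm³.
X̄ = 241440.00/6960.00 = 34.69 mm; Ȳ = 522000.00/6960.00 = 75.00 mm.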